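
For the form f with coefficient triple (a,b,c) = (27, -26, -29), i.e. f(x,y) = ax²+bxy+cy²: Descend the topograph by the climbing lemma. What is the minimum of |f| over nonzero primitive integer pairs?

descent: ρ → (-29,26,27)  [lands on river]
river: ρ → (27,28,-28)
river: ρ → (-28,28,27)
river: ρ → (27,26,-29)
river: ρ → (-29,32,24)
river: ρ → (24,16,-37)
river: ρ → (-37,58,3)
river: ρ → (3,56,-56)
river: ρ → (-56,56,3)
river: ρ → (3,58,-37)
river: ρ → (-37,16,24)
river: ρ → (24,32,-29)
closes: descent 1, river 12
min |a| on river = 3

3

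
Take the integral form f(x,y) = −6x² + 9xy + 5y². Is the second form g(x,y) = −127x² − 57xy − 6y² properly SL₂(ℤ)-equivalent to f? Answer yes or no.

D₁ = 201, D₂ = 201
river cycle of f (length 14): (5, 11, -4), (-4, 13, 2), (2, 11, -10), (-10, 9, 3), (3, 9, -10), (-10, 11, 2), (2, 13, -4), (-4, 11, 5), (5, 9, -6), (-6, 3, 8), … (4 more)
river cycle of g (length 14): (-6, 9, 5), (5, 11, -4), (-4, 13, 2), (2, 11, -10), (-10, 9, 3), (3, 9, -10), (-10, 11, 2), (2, 13, -4), (-4, 11, 5), (5, 9, -6), … (4 more)
cycles coincide ⇒ equivalent

yes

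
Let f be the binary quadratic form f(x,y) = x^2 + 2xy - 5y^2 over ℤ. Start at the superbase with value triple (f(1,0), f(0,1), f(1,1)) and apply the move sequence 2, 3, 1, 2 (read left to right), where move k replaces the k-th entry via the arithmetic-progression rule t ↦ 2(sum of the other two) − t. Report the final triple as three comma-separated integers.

start (1,-5,-2) = (f(1,0),f(0,1),f(1,1))
replace slot 2: 2·(1+(-2)) − (-5) = 3 → (1,3,-2)
replace slot 3: 2·(1+3) − (-2) = 10 → (1,3,10)
replace slot 1: 2·(3+10) − 1 = 25 → (25,3,10)
replace slot 2: 2·(25+10) − 3 = 67 → (25,67,10)

25,67,10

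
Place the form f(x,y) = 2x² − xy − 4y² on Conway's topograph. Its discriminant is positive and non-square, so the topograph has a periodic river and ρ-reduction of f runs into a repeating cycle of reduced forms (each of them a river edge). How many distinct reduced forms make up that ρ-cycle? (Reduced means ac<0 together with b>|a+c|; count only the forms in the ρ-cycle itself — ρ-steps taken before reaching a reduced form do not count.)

D = 33, ⌊√D⌋ = 5
descent: ρ → (-4,1,2)
descent: ρ → (2,3,-3)  [lands on river]
river: ρ → (-3,3,2)
river: ρ → (2,5,-1)
river: ρ → (-1,5,2)
ρ-cycle length = 4 (tail of 2 descent steps not counted)

4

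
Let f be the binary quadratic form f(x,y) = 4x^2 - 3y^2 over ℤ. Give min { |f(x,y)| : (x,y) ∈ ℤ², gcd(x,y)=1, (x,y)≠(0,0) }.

descent: ρ → (-3,6,1)  [lands on river]
river: ρ → (1,6,-3)
closes: descent 1, river 2
min |a| on river = 1

1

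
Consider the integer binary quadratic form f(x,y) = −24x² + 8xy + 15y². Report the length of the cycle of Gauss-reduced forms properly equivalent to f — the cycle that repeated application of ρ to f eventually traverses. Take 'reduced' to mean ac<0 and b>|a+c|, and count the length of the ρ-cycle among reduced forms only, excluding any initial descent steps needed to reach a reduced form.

D = 1504, ⌊√D⌋ = 38
descent: ρ → (15,22,-17)  [lands on river]
river: ρ → (-17,12,20)
river: ρ → (20,28,-9)
river: ρ → (-9,26,23)
river: ρ → (23,20,-12)
river: ρ → (-12,28,15)
river: ρ → (15,32,-8)
river: ρ → (-8,32,15)
river: ρ → (15,28,-12)
river: ρ → (-12,20,23)
river: ρ → (23,26,-9)
river: ρ → (-9,28,20)
river: ρ → (20,12,-17)
river: ρ → (-17,22,15)
river: ρ → (15,38,-1)
river: ρ → (-1,38,15)
ρ-cycle length = 16 (tail of 1 descent step not counted)

16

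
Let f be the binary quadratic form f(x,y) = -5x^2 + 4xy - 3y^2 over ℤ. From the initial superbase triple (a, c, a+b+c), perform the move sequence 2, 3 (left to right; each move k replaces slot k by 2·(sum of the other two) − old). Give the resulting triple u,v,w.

start (-5,-3,-4) = (f(1,0),f(0,1),f(1,1))
replace slot 2: 2·((-5)+(-4)) − (-3) = -15 → (-5,-15,-4)
replace slot 3: 2·((-5)+(-15)) − (-4) = -36 → (-5,-15,-36)

-5,-15,-36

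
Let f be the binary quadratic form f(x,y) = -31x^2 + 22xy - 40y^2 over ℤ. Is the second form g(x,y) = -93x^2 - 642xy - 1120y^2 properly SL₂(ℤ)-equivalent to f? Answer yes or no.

D₁ = -4476, D₂ = -4476
f is negative-definite; reduce −f:
−f: reduced (well bottom): (31,-22,40) with a≤c, −a<b≤a
flip sign back: reduced form of f is (-31,22,-40)
g is negative-definite; reduce −g:
−g: translate: b→84 (≡642 mod 186), so (93,642,1120)→(93,84,31)
−g: flip: (93,84,31)→(31,-84,93)
−g: translate: b→-22 (≡-84 mod 62), so (31,-84,93)→(31,-22,40)
−g: reduced (well bottom): (31,-22,40) with a≤c, −a<b≤a
flip sign back: reduced form of g is (-31,22,-40)
reduced forms (-31, 22, -40) vs (-31, 22, -40) ⇒ equivalent

yes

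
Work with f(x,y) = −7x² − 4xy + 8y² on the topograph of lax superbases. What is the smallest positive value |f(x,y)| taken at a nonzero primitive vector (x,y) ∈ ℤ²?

descent: ρ → (8,4,-7)  [lands on river]
river: ρ → (-7,10,5)
river: ρ → (5,10,-7)
river: ρ → (-7,4,8)
river: ρ → (8,12,-3)
river: ρ → (-3,12,8)
closes: descent 1, river 6
min |a| on river = 3

3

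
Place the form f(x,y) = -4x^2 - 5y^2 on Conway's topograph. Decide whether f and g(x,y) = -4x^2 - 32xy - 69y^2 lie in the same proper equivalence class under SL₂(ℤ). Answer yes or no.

D₁ = -80, D₂ = -80
f is negative-definite; reduce −f:
−f: reduced (well bottom): (4,0,5) with a≤c, −a<b≤a
flip sign back: reduced form of f is (-4,0,-5)
g is negative-definite; reduce −g:
−g: translate: b→0 (≡32 mod 8), so (4,32,69)→(4,0,5)
−g: reduced (well bottom): (4,0,5) with a≤c, −a<b≤a
flip sign back: reduced form of g is (-4,0,-5)
reduced forms (-4, 0, -5) vs (-4, 0, -5) ⇒ equivalent

yes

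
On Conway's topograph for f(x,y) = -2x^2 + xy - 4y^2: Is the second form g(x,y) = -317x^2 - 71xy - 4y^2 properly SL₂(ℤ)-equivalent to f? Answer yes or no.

D₁ = -31, D₂ = -31
f is negative-definite; reduce −f:
−f: reduced (well bottom): (2,-1,4) with a≤c, −a<b≤a
flip sign back: reduced form of f is (-2,1,-4)
g is negative-definite; reduce −g:
−g: flip: (317,71,4)→(4,-71,317)
−g: translate: b→1 (≡-71 mod 8), so (4,-71,317)→(4,1,2)
−g: flip: (4,1,2)→(2,-1,4)
−g: reduced (well bottom): (2,-1,4) with a≤c, −a<b≤a
flip sign back: reduced form of g is (-2,1,-4)
reduced forms (-2, 1, -4) vs (-2, 1, -4) ⇒ equivalent

yes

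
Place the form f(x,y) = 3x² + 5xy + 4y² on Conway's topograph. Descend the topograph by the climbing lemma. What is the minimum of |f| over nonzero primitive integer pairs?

translate: b→-1 (≡5 mod 6), so (3,5,4)→(3,-1,2)
flip: (3,-1,2)→(2,1,3)
reduced (well bottom): (2,1,3) with a≤c, −a<b≤a
well minimum = a = 2

2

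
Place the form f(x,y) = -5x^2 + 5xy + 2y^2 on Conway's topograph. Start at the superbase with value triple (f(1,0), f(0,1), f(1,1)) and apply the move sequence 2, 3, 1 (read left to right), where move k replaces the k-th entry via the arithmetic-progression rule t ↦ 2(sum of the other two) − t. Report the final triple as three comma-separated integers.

start (-5,2,2) = (f(1,0),f(0,1),f(1,1))
replace slot 2: 2·((-5)+2) − 2 = -8 → (-5,-8,2)
replace slot 3: 2·((-5)+(-8)) − 2 = -28 → (-5,-8,-28)
replace slot 1: 2·((-8)+(-28)) − (-5) = -67 → (-67,-8,-28)

-67,-8,-28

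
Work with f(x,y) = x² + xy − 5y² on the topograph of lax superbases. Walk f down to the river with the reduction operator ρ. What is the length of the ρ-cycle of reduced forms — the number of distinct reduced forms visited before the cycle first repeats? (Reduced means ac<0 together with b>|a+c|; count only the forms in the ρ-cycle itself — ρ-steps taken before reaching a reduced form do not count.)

D = 21, ⌊√D⌋ = 4
descent: ρ → (-5,-1,1)
descent: ρ → (1,3,-3)  [lands on river]
river: ρ → (-3,3,1)
ρ-cycle length = 2 (tail of 2 descent steps not counted)

2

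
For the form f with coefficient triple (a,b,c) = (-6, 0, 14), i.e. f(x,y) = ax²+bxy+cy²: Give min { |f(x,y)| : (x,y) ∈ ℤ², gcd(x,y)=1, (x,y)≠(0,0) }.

descent: ρ → (14,0,-6)
descent: ρ → (-6,12,8)  [lands on river]
river: ρ → (8,4,-10)
river: ρ → (-10,16,2)
river: ρ → (2,16,-10)
river: ρ → (-10,4,8)
river: ρ → (8,12,-6)
closes: descent 2, river 6
min |a| on river = 2

2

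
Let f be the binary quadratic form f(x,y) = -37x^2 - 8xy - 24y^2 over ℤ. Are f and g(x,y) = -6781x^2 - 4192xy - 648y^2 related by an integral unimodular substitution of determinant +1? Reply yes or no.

D₁ = -3488, D₂ = -3488
f is negative-definite; reduce −f:
−f: flip: (37,8,24)→(24,-8,37)
−f: reduced (well bottom): (24,-8,37) with a≤c, −a<b≤a
flip sign back: reduced form of f is (-24,8,-37)
g is negative-definite; reduce −g:
−g: flip: (6781,4192,648)→(648,-4192,6781)
−g: translate: b→-304 (≡-4192 mod 1296), so (648,-4192,6781)→(648,-304,37)
−g: flip: (648,-304,37)→(37,304,648)
−g: translate: b→8 (≡304 mod 74), so (37,304,648)→(37,8,24)
−g: flip: (37,8,24)→(24,-8,37)
−g: reduced (well bottom): (24,-8,37) with a≤c, −a<b≤a
flip sign back: reduced form of g is (-24,8,-37)
reduced forms (-24, 8, -37) vs (-24, 8, -37) ⇒ equivalent

yes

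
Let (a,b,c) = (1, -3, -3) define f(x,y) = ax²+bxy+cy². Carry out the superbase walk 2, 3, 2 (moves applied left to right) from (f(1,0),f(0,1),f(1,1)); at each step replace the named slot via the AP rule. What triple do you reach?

start (1,-3,-5) = (f(1,0),f(0,1),f(1,1))
replace slot 2: 2·(1+(-5)) − (-3) = -5 → (1,-5,-5)
replace slot 3: 2·(1+(-5)) − (-5) = -3 → (1,-5,-3)
replace slot 2: 2·(1+(-3)) − (-5) = 1 → (1,1,-3)

1,1,-3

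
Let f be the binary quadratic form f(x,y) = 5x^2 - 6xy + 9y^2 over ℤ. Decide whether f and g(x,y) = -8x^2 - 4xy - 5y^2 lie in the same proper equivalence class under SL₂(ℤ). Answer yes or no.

D₁ = -144, D₂ = -144
f: translate: b→4 (≡-6 mod 10), so (5,-6,9)→(5,4,8)
f: reduced (well bottom): (5,4,8) with a≤c, −a<b≤a
g is negative-definite; reduce −g:
−g: flip: (8,4,5)→(5,-4,8)
−g: reduced (well bottom): (5,-4,8) with a≤c, −a<b≤a
flip sign back: reduced form of g is (-5,4,-8)
reduced forms (5, 4, 8) vs (-5, 4, -8) ⇒ inequivalent

no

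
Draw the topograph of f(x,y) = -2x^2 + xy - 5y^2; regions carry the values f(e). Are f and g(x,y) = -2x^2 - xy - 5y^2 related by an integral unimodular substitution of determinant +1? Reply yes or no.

D₁ = -39, D₂ = -39
f is negative-definite; reduce −f:
−f: reduced (well bottom): (2,-1,5) with a≤c, −a<b≤a
flip sign back: reduced form of f is (-2,1,-5)
g is negative-definite; reduce −g:
−g: reduced (well bottom): (2,1,5) with a≤c, −a<b≤a
flip sign back: reduced form of g is (-2,-1,-5)
reduced forms (-2, 1, -5) vs (-2, -1, -5) ⇒ inequivalent

no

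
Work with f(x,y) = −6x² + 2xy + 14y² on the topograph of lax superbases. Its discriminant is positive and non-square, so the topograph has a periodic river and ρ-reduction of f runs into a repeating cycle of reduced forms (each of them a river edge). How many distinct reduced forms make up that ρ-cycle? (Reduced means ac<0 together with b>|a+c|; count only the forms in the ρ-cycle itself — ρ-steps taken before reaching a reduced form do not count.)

D = 340, ⌊√D⌋ = 18
descent: ρ → (14,-2,-6)
descent: ρ → (-6,14,6)  [lands on river]
river: ρ → (6,10,-10)
river: ρ → (-10,10,6)
river: ρ → (6,14,-6)
river: ρ → (-6,10,10)
river: ρ → (10,10,-6)
ρ-cycle length = 6 (tail of 2 descent steps not counted)

6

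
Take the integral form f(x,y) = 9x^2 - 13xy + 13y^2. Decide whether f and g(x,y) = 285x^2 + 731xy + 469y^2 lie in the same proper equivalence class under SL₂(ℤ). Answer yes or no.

D₁ = -299, D₂ = -299
f: translate: b→5 (≡-13 mod 18), so (9,-13,13)→(9,5,9)
f: reduced (well bottom): (9,5,9) with a≤c, −a<b≤a
g: translate: b→161 (≡731 mod 570), so (285,731,469)→(285,161,23)
g: flip: (285,161,23)→(23,-161,285)
g: translate: b→23 (≡-161 mod 46), so (23,-161,285)→(23,23,9)
g: flip: (23,23,9)→(9,-23,23)
g: translate: b→-5 (≡-23 mod 18), so (9,-23,23)→(9,-5,9)
g: flip: (9,-5,9)→(9,5,9)
g: reduced (well bottom): (9,5,9) with a≤c, −a<b≤a
reduced forms (9, 5, 9) vs (9, 5, 9) ⇒ equivalent

yes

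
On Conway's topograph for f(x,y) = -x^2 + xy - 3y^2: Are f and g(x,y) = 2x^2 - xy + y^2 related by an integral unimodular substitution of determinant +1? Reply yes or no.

D₁ = -11, D₂ = -7
discriminants differ ⇒ not SL₂(ℤ)-equivalent

no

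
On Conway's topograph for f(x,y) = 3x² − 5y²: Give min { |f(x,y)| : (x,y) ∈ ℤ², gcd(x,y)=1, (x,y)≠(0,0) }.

descent: ρ → (-5,0,3)
descent: ρ → (3,6,-2)  [lands on river]
river: ρ → (-2,6,3)
closes: descent 2, river 2
min |a| on river = 2

2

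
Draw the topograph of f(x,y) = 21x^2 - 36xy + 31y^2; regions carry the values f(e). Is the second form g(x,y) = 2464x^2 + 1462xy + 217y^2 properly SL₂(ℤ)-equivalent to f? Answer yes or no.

D₁ = -1308, D₂ = -1308
f: translate: b→6 (≡-36 mod 42), so (21,-36,31)→(21,6,16)
f: flip: (21,6,16)→(16,-6,21)
f: reduced (well bottom): (16,-6,21) with a≤c, −a<b≤a
g: flip: (2464,1462,217)→(217,-1462,2464)
g: translate: b→-160 (≡-1462 mod 434), so (217,-1462,2464)→(217,-160,31)
g: flip: (217,-160,31)→(31,160,217)
g: translate: b→-26 (≡160 mod 62), so (31,160,217)→(31,-26,16)
g: flip: (31,-26,16)→(16,26,31)
g: translate: b→-6 (≡26 mod 32), so (16,26,31)→(16,-6,21)
g: reduced (well bottom): (16,-6,21) with a≤c, −a<b≤a
reduced forms (16, -6, 21) vs (16, -6, 21) ⇒ equivalent

yes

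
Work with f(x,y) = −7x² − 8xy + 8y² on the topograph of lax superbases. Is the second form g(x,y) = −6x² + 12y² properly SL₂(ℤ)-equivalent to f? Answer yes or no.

D₁ = 288, D₂ = 288
river cycle of f (length 6): (8, 8, -7), (-7, 6, 9), (9, 12, -4), (-4, 12, 9), (9, 6, -7), (-7, 8, 8)
river cycle of g (length 2): (-6, 12, 6), (6, 12, -6)
cycles differ ⇒ inequivalent

no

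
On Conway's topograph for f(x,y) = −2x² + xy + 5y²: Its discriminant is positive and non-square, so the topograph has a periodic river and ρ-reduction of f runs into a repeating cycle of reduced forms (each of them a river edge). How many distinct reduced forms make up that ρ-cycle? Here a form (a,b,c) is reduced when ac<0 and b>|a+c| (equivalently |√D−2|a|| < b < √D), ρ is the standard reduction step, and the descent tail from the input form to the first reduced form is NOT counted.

D = 41, ⌊√D⌋ = 6
descent: ρ → (5,-1,-2)
descent: ρ → (-2,5,2)  [lands on river]
river: ρ → (2,3,-4)
river: ρ → (-4,5,1)
river: ρ → (1,5,-4)
river: ρ → (-4,3,2)
river: ρ → (2,5,-2)
river: ρ → (-2,3,4)
river: ρ → (4,5,-1)
river: ρ → (-1,5,4)
river: ρ → (4,3,-2)
ρ-cycle length = 10 (tail of 2 descent steps not counted)

10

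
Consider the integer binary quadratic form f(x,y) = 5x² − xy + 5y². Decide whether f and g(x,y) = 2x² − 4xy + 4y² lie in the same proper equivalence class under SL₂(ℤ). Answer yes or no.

D₁ = -99, D₂ = -16
discriminants differ ⇒ not SL₂(ℤ)-equivalent

no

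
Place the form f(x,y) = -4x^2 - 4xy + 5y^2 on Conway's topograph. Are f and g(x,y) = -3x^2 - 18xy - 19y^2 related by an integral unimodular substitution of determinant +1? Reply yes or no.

D₁ = 96, D₂ = 96
river cycle of f (length 4): (5, 4, -4), (-4, 4, 5), (5, 6, -3), (-3, 6, 5)
river cycle of g (length 4): (-3, 6, 5), (5, 4, -4), (-4, 4, 5), (5, 6, -3)
cycles coincide ⇒ equivalent

yes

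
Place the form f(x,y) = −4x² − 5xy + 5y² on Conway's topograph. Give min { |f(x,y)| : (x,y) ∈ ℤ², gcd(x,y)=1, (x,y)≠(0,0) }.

descent: ρ → (5,5,-4)  [lands on river]
river: ρ → (-4,3,6)
river: ρ → (6,9,-1)
river: ρ → (-1,9,6)
river: ρ → (6,3,-4)
river: ρ → (-4,5,5)
closes: descent 1, river 6
min |a| on river = 1

1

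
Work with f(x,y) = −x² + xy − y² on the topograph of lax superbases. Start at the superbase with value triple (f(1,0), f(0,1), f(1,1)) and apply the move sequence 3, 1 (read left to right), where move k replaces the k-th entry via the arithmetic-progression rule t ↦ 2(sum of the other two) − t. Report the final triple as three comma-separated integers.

start (-1,-1,-1) = (f(1,0),f(0,1),f(1,1))
replace slot 3: 2·((-1)+(-1)) − (-1) = -3 → (-1,-1,-3)
replace slot 1: 2·((-1)+(-3)) − (-1) = -7 → (-7,-1,-3)

-7,-1,-3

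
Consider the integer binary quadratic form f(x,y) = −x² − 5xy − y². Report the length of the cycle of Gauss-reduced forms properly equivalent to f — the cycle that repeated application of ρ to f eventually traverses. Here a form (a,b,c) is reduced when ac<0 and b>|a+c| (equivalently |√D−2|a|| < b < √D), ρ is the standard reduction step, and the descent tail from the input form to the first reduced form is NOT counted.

D = 21, ⌊√D⌋ = 4
descent: ρ → (-1,3,3)  [lands on river]
river: ρ → (3,3,-1)
ρ-cycle length = 2 (tail of 1 descent step not counted)

2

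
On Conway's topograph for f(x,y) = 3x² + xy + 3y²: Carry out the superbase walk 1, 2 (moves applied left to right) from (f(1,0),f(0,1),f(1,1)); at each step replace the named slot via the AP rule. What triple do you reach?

start (3,3,7) = (f(1,0),f(0,1),f(1,1))
replace slot 1: 2·(3+7) − 3 = 17 → (17,3,7)
replace slot 2: 2·(17+7) − 3 = 45 → (17,45,7)

17,45,7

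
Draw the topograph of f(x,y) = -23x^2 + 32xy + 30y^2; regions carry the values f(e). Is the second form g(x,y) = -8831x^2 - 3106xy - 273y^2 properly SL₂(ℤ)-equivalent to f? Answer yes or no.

D₁ = 3784, D₂ = 3784
river cycle of f (length 30): (30, 28, -25), (-25, 22, 33), (33, 44, -14), (-14, 40, 39), (39, 38, -15), (-15, 52, 18), (18, 56, -9), (-9, 52, 30), (30, 8, -31), (-31, 54, 7), … (20 more)
river cycle of g (length 30): (-23, 32, 30), (30, 28, -25), (-25, 22, 33), (33, 44, -14), (-14, 40, 39), (39, 38, -15), (-15, 52, 18), (18, 56, -9), (-9, 52, 30), (30, 8, -31), … (20 more)
cycles coincide ⇒ equivalent

yes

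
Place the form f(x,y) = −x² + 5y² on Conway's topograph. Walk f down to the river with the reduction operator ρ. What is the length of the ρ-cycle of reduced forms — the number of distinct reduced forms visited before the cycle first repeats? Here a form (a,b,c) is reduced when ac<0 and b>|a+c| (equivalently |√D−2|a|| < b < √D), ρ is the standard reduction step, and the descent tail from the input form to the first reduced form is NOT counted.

D = 20, ⌊√D⌋ = 4
descent: ρ → (5,0,-1)
descent: ρ → (-1,4,1)  [lands on river]
river: ρ → (1,4,-1)
ρ-cycle length = 2 (tail of 2 descent steps not counted)

2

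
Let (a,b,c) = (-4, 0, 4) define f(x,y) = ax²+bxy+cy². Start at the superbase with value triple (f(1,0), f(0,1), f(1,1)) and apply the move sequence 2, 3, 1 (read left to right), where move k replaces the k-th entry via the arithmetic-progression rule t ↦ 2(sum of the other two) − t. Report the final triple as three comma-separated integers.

start (-4,4,0) = (f(1,0),f(0,1),f(1,1))
replace slot 2: 2·((-4)+0) − 4 = -12 → (-4,-12,0)
replace slot 3: 2·((-4)+(-12)) − 0 = -32 → (-4,-12,-32)
replace slot 1: 2·((-12)+(-32)) − (-4) = -84 → (-84,-12,-32)

-84,-12,-32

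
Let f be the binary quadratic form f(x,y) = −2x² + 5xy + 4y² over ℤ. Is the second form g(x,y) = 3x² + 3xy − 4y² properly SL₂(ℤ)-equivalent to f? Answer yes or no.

D₁ = 57, D₂ = 57
river cycle of f (length 6): (4, 3, -3), (-3, 3, 4), (4, 5, -2), (-2, 7, 1), (1, 7, -2), (-2, 5, 4)
river cycle of g (length 6): (-4, 5, 2), (2, 7, -1), (-1, 7, 2), (2, 5, -4), (-4, 3, 3), (3, 3, -4)
cycles differ ⇒ inequivalent

no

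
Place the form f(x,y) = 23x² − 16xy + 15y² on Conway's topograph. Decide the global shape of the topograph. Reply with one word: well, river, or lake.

D = b²−4ac = (-16)² − 4·23·15 = -1124
D < 0 ⇒ definite ⇒ every region one sign ⇒ single well

well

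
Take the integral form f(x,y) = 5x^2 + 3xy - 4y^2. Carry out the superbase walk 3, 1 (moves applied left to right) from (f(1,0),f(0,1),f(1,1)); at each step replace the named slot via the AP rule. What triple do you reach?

start (5,-4,4) = (f(1,0),f(0,1),f(1,1))
replace slot 3: 2·(5+(-4)) − 4 = -2 → (5,-4,-2)
replace slot 1: 2·((-4)+(-2)) − 5 = -17 → (-17,-4,-2)

-17,-4,-2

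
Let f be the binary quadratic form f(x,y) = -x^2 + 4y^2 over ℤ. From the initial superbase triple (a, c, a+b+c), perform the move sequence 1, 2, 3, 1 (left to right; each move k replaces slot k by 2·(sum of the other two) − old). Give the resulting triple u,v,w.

start (-1,4,3) = (f(1,0),f(0,1),f(1,1))
replace slot 1: 2·(4+3) − (-1) = 15 → (15,4,3)
replace slot 2: 2·(15+3) − 4 = 32 → (15,32,3)
replace slot 3: 2·(15+32) − 3 = 91 → (15,32,91)
replace slot 1: 2·(32+91) − 15 = 231 → (231,32,91)

231,32,91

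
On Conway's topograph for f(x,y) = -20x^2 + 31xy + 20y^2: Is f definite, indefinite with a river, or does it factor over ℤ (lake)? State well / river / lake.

D = b²−4ac = 31² − 4·(-20)·20 = 2561
D > 0 non-square ⇒ indefinite ⇒ periodic river

river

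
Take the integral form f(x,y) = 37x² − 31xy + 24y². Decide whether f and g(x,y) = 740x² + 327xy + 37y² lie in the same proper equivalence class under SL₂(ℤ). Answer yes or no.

D₁ = -2591, D₂ = -2591
f: flip: (37,-31,24)→(24,31,37)
f: translate: b→-17 (≡31 mod 48), so (24,31,37)→(24,-17,30)
f: reduced (well bottom): (24,-17,30) with a≤c, −a<b≤a
g: flip: (740,327,37)→(37,-327,740)
g: translate: b→-31 (≡-327 mod 74), so (37,-327,740)→(37,-31,24)
g: flip: (37,-31,24)→(24,31,37)
g: translate: b→-17 (≡31 mod 48), so (24,31,37)→(24,-17,30)
g: reduced (well bottom): (24,-17,30) with a≤c, −a<b≤a
reduced forms (24, -17, 30) vs (24, -17, 30) ⇒ equivalent

yes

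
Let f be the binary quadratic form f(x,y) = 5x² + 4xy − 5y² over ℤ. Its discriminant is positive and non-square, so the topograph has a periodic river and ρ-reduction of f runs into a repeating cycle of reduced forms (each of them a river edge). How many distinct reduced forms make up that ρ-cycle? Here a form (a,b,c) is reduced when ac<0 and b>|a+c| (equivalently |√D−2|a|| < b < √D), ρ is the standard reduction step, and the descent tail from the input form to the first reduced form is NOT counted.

D = 116, ⌊√D⌋ = 10
river: ρ → (-5,6,4)
river: ρ → (4,10,-1)
river: ρ → (-1,10,4)
river: ρ → (4,6,-5)
river: ρ → (-5,4,5)
river: ρ → (5,6,-4)
river: ρ → (-4,10,1)
river: ρ → (1,10,-4)
river: ρ → (-4,6,5)
river: ρ → (5,4,-5)
ρ-cycle length = 10 (tail of 0 descent steps not counted)

10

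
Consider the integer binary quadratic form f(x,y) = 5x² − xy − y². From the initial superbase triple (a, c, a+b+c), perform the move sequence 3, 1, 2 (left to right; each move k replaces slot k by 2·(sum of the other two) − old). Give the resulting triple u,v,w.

start (5,-1,3) = (f(1,0),f(0,1),f(1,1))
replace slot 3: 2·(5+(-1)) − 3 = 5 → (5,-1,5)
replace slot 1: 2·((-1)+5) − 5 = 3 → (3,-1,5)
replace slot 2: 2·(3+5) − (-1) = 17 → (3,17,5)

3,17,5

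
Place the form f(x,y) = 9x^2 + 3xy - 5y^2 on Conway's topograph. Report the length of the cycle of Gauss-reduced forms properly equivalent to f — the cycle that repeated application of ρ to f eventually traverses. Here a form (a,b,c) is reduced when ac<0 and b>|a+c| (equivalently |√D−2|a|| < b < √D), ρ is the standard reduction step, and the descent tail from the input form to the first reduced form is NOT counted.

D = 189, ⌊√D⌋ = 13
descent: ρ → (-5,7,7)  [lands on river]
river: ρ → (7,7,-5)
river: ρ → (-5,13,1)
river: ρ → (1,13,-5)
ρ-cycle length = 4 (tail of 1 descent step not counted)

4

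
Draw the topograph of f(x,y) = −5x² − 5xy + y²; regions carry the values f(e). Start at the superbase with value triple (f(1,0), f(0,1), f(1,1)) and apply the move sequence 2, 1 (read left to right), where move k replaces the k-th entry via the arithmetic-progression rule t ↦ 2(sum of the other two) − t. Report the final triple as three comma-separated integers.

start (-5,1,-9) = (f(1,0),f(0,1),f(1,1))
replace slot 2: 2·((-5)+(-9)) − 1 = -29 → (-5,-29,-9)
replace slot 1: 2·((-29)+(-9)) − (-5) = -71 → (-71,-29,-9)

-71,-29,-9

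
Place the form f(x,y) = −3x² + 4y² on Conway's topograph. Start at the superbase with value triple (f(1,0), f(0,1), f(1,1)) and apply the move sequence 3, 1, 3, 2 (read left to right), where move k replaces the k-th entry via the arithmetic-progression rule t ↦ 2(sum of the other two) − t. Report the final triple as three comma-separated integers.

start (-3,4,1) = (f(1,0),f(0,1),f(1,1))
replace slot 3: 2·((-3)+4) − 1 = 1 → (-3,4,1)
replace slot 1: 2·(4+1) − (-3) = 13 → (13,4,1)
replace slot 3: 2·(13+4) − 1 = 33 → (13,4,33)
replace slot 2: 2·(13+33) − 4 = 88 → (13,88,33)

13,88,33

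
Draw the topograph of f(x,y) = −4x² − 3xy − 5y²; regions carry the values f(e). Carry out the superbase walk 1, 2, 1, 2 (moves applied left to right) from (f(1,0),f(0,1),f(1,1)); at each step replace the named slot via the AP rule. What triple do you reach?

start (-4,-5,-12) = (f(1,0),f(0,1),f(1,1))
replace slot 1: 2·((-5)+(-12)) − (-4) = -30 → (-30,-5,-12)
replace slot 2: 2·((-30)+(-12)) − (-5) = -79 → (-30,-79,-12)
replace slot 1: 2·((-79)+(-12)) − (-30) = -152 → (-152,-79,-12)
replace slot 2: 2·((-152)+(-12)) − (-79) = -249 → (-152,-249,-12)

-152,-249,-12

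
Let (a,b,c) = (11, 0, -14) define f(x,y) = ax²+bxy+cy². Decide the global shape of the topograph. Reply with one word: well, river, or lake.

D = b²−4ac = 0² − 4·11·(-14) = 616
D > 0 non-square ⇒ indefinite ⇒ periodic river

river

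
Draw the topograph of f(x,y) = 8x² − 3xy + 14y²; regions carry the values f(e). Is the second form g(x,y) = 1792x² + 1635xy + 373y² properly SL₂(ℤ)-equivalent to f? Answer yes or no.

D₁ = -439, D₂ = -439
f: reduced (well bottom): (8,-3,14) with a≤c, −a<b≤a
g: flip: (1792,1635,373)→(373,-1635,1792)
g: translate: b→-143 (≡-1635 mod 746), so (373,-1635,1792)→(373,-143,14)
g: flip: (373,-143,14)→(14,143,373)
g: translate: b→3 (≡143 mod 28), so (14,143,373)→(14,3,8)
g: flip: (14,3,8)→(8,-3,14)
g: reduced (well bottom): (8,-3,14) with a≤c, −a<b≤a
reduced forms (8, -3, 14) vs (8, -3, 14) ⇒ equivalent

yes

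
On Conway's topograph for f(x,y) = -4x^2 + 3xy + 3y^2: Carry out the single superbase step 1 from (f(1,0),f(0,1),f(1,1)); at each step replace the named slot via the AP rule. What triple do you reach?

start (-4,3,2) = (f(1,0),f(0,1),f(1,1))
replace slot 1: 2·(3+2) − (-4) = 14 → (14,3,2)

14,3,2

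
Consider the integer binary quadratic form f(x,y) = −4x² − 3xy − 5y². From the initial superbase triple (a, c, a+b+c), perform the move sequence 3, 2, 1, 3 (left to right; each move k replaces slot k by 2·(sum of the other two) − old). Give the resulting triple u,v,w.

start (-4,-5,-12) = (f(1,0),f(0,1),f(1,1))
replace slot 3: 2·((-4)+(-5)) − (-12) = -6 → (-4,-5,-6)
replace slot 2: 2·((-4)+(-6)) − (-5) = -15 → (-4,-15,-6)
replace slot 1: 2·((-15)+(-6)) − (-4) = -38 → (-38,-15,-6)
replace slot 3: 2·((-38)+(-15)) − (-6) = -100 → (-38,-15,-100)

-38,-15,-100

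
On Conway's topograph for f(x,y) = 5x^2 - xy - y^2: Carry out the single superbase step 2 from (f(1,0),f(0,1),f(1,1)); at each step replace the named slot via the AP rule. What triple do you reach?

start (5,-1,3) = (f(1,0),f(0,1),f(1,1))
replace slot 2: 2·(5+3) − (-1) = 17 → (5,17,3)

5,17,3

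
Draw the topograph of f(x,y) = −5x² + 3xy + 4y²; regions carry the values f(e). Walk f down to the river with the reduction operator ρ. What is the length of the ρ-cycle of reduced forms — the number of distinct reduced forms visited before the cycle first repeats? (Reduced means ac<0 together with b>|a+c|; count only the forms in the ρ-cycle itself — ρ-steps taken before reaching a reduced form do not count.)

D = 89, ⌊√D⌋ = 9
river: ρ → (4,5,-4)
river: ρ → (-4,3,5)
river: ρ → (5,7,-2)
river: ρ → (-2,9,1)
river: ρ → (1,9,-2)
river: ρ → (-2,7,5)
river: ρ → (5,3,-4)
river: ρ → (-4,5,4)
river: ρ → (4,3,-5)
river: ρ → (-5,7,2)
river: ρ → (2,9,-1)
river: ρ → (-1,9,2)
river: ρ → (2,7,-5)
river: ρ → (-5,3,4)
ρ-cycle length = 14 (tail of 0 descent steps not counted)

14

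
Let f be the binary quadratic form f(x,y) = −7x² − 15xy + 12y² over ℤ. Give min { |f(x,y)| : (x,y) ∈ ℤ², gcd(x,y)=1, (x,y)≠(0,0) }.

descent: ρ → (12,15,-7)  [lands on river]
river: ρ → (-7,13,14)
river: ρ → (14,15,-6)
river: ρ → (-6,21,5)
river: ρ → (5,19,-10)
river: ρ → (-10,21,3)
river: ρ → (3,21,-10)
river: ρ → (-10,19,5)
river: ρ → (5,21,-6)
river: ρ → (-6,15,14)
river: ρ → (14,13,-7)
river: ρ → (-7,15,12)
river: ρ → (12,9,-10)
river: ρ → (-10,11,11)
river: ρ → (11,11,-10)
river: ρ → (-10,9,12)
closes: descent 1, river 16
min |a| on river = 3

3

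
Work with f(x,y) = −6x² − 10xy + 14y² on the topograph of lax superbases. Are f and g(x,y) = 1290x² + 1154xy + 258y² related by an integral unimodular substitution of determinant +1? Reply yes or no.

D₁ = 436, D₂ = 436
river cycle of f (length 14): (14, 10, -6), (-6, 14, 10), (10, 6, -10), (-10, 14, 6), (6, 10, -14), (-14, 18, 2), (2, 18, -14), (-14, 10, 6), (6, 14, -10), (-10, 6, 10), … (4 more)
river cycle of g (length 14): (14, 10, -6), (-6, 14, 10), (10, 6, -10), (-10, 14, 6), (6, 10, -14), (-14, 18, 2), (2, 18, -14), (-14, 10, 6), (6, 14, -10), (-10, 6, 10), … (4 more)
cycles coincide ⇒ equivalent

yes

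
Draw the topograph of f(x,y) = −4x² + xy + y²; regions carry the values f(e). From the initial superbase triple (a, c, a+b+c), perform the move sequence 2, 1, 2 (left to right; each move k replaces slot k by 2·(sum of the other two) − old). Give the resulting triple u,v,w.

start (-4,1,-2) = (f(1,0),f(0,1),f(1,1))
replace slot 2: 2·((-4)+(-2)) − 1 = -13 → (-4,-13,-2)
replace slot 1: 2·((-13)+(-2)) − (-4) = -26 → (-26,-13,-2)
replace slot 2: 2·((-26)+(-2)) − (-13) = -43 → (-26,-43,-2)

-26,-43,-2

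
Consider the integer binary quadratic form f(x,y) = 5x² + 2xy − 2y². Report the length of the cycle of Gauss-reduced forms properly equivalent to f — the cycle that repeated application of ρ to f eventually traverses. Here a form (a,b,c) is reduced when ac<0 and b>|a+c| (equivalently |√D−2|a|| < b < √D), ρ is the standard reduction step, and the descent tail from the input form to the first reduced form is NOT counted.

D = 44, ⌊√D⌋ = 6
descent: ρ → (-2,6,1)  [lands on river]
river: ρ → (1,6,-2)
ρ-cycle length = 2 (tail of 1 descent step not counted)

2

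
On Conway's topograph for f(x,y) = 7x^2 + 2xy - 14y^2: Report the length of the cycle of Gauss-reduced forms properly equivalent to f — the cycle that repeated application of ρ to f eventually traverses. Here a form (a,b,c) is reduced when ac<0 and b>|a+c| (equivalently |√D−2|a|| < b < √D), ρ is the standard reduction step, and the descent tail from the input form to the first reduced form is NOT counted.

D = 396, ⌊√D⌋ = 19
descent: ρ → (-14,-2,7)
descent: ρ → (7,16,-5)  [lands on river]
river: ρ → (-5,14,10)
river: ρ → (10,6,-9)
river: ρ → (-9,12,7)
ρ-cycle length = 4 (tail of 2 descent steps not counted)

4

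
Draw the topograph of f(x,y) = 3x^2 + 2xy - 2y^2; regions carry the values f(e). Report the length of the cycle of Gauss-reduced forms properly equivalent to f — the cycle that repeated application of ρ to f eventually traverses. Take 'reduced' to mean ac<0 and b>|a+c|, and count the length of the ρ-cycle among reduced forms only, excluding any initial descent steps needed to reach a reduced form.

D = 28, ⌊√D⌋ = 5
river: ρ → (-2,2,3)
river: ρ → (3,4,-1)
river: ρ → (-1,4,3)
river: ρ → (3,2,-2)
ρ-cycle length = 4 (tail of 0 descent steps not counted)

4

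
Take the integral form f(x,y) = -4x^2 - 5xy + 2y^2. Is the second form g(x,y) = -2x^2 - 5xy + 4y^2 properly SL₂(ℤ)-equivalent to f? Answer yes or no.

D₁ = 57, D₂ = 57
river cycle of f (length 6): (2, 5, -4), (-4, 3, 3), (3, 3, -4), (-4, 5, 2), (2, 7, -1), (-1, 7, 2)
river cycle of g (length 6): (4, 5, -2), (-2, 7, 1), (1, 7, -2), (-2, 5, 4), (4, 3, -3), (-3, 3, 4)
cycles differ ⇒ inequivalent

no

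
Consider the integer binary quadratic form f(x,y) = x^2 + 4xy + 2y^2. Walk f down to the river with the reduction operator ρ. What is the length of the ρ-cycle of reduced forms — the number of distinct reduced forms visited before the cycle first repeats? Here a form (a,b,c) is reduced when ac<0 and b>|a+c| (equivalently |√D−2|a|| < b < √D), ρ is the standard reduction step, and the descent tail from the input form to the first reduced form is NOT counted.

D = 8, ⌊√D⌋ = 2
descent: ρ → (2,0,-1)
descent: ρ → (-1,2,1)  [lands on river]
river: ρ → (1,2,-1)
ρ-cycle length = 2 (tail of 2 descent steps not counted)

2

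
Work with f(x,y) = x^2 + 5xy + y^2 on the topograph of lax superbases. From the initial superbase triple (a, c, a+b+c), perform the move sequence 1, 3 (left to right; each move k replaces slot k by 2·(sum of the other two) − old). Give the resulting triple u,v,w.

start (1,1,7) = (f(1,0),f(0,1),f(1,1))
replace slot 1: 2·(1+7) − 1 = 15 → (15,1,7)
replace slot 3: 2·(15+1) − 7 = 25 → (15,1,25)

15,1,25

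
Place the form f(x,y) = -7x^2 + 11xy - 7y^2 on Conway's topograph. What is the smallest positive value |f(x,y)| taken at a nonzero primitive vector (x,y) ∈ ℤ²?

translate: b→3 (≡-11 mod 14), so (7,-11,7)→(7,3,3)
flip: (7,3,3)→(3,-3,7)
translate: b→3 (≡-3 mod 6), so (3,-3,7)→(3,3,7)
reduced (well bottom): (3,3,7) with a≤c, −a<b≤a
well minimum |f| = |-3| = 3 (negative-definite)

3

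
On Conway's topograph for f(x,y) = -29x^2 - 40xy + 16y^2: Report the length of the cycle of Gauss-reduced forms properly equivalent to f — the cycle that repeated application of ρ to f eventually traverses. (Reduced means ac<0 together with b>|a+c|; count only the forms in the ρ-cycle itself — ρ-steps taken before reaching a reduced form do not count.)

D = 3456, ⌊√D⌋ = 58
descent: ρ → (16,40,-29)  [lands on river]
river: ρ → (-29,18,27)
river: ρ → (27,36,-20)
river: ρ → (-20,44,19)
river: ρ → (19,32,-32)
river: ρ → (-32,32,19)
river: ρ → (19,44,-20)
river: ρ → (-20,36,27)
river: ρ → (27,18,-29)
river: ρ → (-29,40,16)
river: ρ → (16,56,-5)
river: ρ → (-5,54,27)
river: ρ → (27,54,-5)
river: ρ → (-5,56,16)
ρ-cycle length = 14 (tail of 1 descent step not counted)

14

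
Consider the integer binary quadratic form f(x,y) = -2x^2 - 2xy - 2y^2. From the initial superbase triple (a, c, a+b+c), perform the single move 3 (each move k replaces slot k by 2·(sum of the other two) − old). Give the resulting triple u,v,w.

start (-2,-2,-6) = (f(1,0),f(0,1),f(1,1))
replace slot 3: 2·((-2)+(-2)) − (-6) = -2 → (-2,-2,-2)

-2,-2,-2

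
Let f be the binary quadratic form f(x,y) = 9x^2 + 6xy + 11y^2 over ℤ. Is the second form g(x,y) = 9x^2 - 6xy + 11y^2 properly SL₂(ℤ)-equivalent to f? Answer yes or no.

D₁ = -360, D₂ = -360
f: reduced (well bottom): (9,6,11) with a≤c, −a<b≤a
g: reduced (well bottom): (9,-6,11) with a≤c, −a<b≤a
reduced forms (9, 6, 11) vs (9, -6, 11) ⇒ inequivalent

no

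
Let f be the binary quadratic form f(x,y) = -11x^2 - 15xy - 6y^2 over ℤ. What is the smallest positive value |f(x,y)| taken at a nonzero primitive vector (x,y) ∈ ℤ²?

translate: b→-7 (≡15 mod 22), so (11,15,6)→(11,-7,2)
flip: (11,-7,2)→(2,7,11)
translate: b→-1 (≡7 mod 4), so (2,7,11)→(2,-1,5)
reduced (well bottom): (2,-1,5) with a≤c, −a<b≤a
well minimum |f| = |-2| = 2 (negative-definite)

2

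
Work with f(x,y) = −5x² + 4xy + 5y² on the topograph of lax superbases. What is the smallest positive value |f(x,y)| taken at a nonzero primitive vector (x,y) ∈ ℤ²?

river: ρ → (5,6,-4)
river: ρ → (-4,10,1)
river: ρ → (1,10,-4)
river: ρ → (-4,6,5)
river: ρ → (5,4,-5)
river: ρ → (-5,6,4)
river: ρ → (4,10,-1)
river: ρ → (-1,10,4)
river: ρ → (4,6,-5)
river: ρ → (-5,4,5)
closes: descent 0, river 10
min |a| on river = 1

1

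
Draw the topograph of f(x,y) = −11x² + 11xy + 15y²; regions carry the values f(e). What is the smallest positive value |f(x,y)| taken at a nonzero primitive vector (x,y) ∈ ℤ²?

river: ρ → (15,19,-7)
river: ρ → (-7,23,9)
river: ρ → (9,13,-17)
river: ρ → (-17,21,5)
river: ρ → (5,19,-21)
river: ρ → (-21,23,3)
river: ρ → (3,25,-13)
river: ρ → (-13,27,1)
river: ρ → (1,27,-13)
river: ρ → (-13,25,3)
river: ρ → (3,23,-21)
river: ρ → (-21,19,5)
river: ρ → (5,21,-17)
river: ρ → (-17,13,9)
river: ρ → (9,23,-7)
river: ρ → (-7,19,15)
river: ρ → (15,11,-11)
river: ρ → (-11,11,15)
closes: descent 0, river 18
min |a| on river = 1

1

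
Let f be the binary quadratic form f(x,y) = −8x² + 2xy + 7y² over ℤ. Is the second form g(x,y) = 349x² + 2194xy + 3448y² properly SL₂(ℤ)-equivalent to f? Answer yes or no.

D₁ = 228, D₂ = 228
river cycle of f (length 6): (7, 12, -3), (-3, 12, 7), (7, 2, -8), (-8, 14, 1), (1, 14, -8), (-8, 2, 7)
river cycle of g (length 6): (7, 12, -3), (-3, 12, 7), (7, 2, -8), (-8, 14, 1), (1, 14, -8), (-8, 2, 7)
cycles coincide ⇒ equivalent

yes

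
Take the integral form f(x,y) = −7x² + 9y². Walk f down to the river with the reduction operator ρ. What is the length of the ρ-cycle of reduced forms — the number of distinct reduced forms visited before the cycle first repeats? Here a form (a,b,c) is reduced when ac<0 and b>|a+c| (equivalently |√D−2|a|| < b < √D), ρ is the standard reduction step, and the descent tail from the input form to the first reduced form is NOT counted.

D = 252, ⌊√D⌋ = 15
descent: ρ → (9,0,-7)
descent: ρ → (-7,14,2)  [lands on river]
river: ρ → (2,14,-7)
ρ-cycle length = 2 (tail of 2 descent steps not counted)

2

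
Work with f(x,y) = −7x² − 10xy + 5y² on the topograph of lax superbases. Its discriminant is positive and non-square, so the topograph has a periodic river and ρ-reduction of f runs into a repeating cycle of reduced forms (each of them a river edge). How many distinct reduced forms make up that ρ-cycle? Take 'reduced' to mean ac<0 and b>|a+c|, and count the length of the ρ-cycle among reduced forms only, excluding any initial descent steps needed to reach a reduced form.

D = 240, ⌊√D⌋ = 15
descent: ρ → (5,10,-7)  [lands on river]
river: ρ → (-7,4,8)
river: ρ → (8,12,-3)
river: ρ → (-3,12,8)
river: ρ → (8,4,-7)
river: ρ → (-7,10,5)
ρ-cycle length = 6 (tail of 1 descent step not counted)

6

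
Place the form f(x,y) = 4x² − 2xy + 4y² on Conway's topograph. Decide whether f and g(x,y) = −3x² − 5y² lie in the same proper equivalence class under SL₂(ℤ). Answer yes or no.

D₁ = -60, D₂ = -60
f: flip: (4,-2,4)→(4,2,4)
f: reduced (well bottom): (4,2,4) with a≤c, −a<b≤a
g is negative-definite; reduce −g:
−g: reduced (well bottom): (3,0,5) with a≤c, −a<b≤a
flip sign back: reduced form of g is (-3,0,-5)
reduced forms (4, 2, 4) vs (-3, 0, -5) ⇒ inequivalent

no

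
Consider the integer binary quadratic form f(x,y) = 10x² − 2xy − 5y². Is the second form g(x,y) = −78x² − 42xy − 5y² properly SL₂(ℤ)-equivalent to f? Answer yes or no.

D₁ = 204, D₂ = 204
river cycle of f (length 6): (-5, 12, 3), (3, 12, -5), (-5, 8, 7), (7, 6, -6), (-6, 6, 7), (7, 8, -5)
river cycle of g (length 6): (-5, 12, 3), (3, 12, -5), (-5, 8, 7), (7, 6, -6), (-6, 6, 7), (7, 8, -5)
cycles coincide ⇒ equivalent

yes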